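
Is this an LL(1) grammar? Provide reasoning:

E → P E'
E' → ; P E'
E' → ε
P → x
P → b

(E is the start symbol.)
Yes, the grammar is LL(1).

Relevant sets:
  FOLLOW(E') = { $ }

For E':
  PREDICT(E' → ';' P E') = { ';' }
  PREDICT(E' → ε) = { $ }
For P:
  PREDICT(P → x) = { 'x' }
  PREDICT(P → b) = { 'b' }
E has a single production, so nothing to check there.

All predict sets are disjoint. The grammar IS LL(1).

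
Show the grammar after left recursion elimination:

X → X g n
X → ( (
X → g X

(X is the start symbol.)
X → ( ( X'
X → g X X'
X' → g n X'
X' → ε

X is directly left-recursive. The standard transformation for
  A → A α₁ | ... | A α_m | β₁ | ... | β_n
is
  A  → β₁ A' | ... | β_n A'
  A' → α₁ A' | ... | α_m A' | ε

X → ( ( becomes X → ( ( X'
X → g X becomes X → g X X'
X → X g n becomes X' → g n X'
Add X' → ε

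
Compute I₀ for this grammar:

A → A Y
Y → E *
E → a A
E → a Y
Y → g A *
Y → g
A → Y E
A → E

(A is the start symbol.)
First, augment the grammar with A' → A
I₀ = CLOSURE({ [A' → . A] }):
  [A' → . A] has the dot before A: add [A → . A Y], [A → . Y E], [A → . E]
  [A → . Y E] has the dot before Y: add [Y → . E *], [Y → . g A *], [Y → . g]
  [A → . E] has the dot before E: add [E → . a A], [E → . a Y]
No further items can be added.

I₀ = { [A → . A Y], [A → . E], [A → . Y E], [A' → . A], [E → . a A], [E → . a Y], [Y → . E *], [Y → . g A *], [Y → . g] }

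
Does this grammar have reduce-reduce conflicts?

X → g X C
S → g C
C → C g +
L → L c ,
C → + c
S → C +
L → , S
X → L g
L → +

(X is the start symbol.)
No reduce-reduce conflicts

A reduce-reduce conflict occurs when an LR(0) state has two complete items [A → α .] and [B → β .] — both call for a reduction, and with no lookahead the parser cannot choose between them.

Augment with X' → X and build the canonical LR(0) collection (I0 = CLOSURE({[X' → . X]}), then GOTO on every symbol after a dot until no new states appear). It has 20 states:
  I0: { [L → . +], [L → . , S], [L → . L c ,], [X → . L g], [X → . g X C], [X' → . X] }  — shift
  I1: { [L → + .] }  — reduce
  I2: { [C → . + c], [C → . C g +], [L → , . S], [S → . C +], [S → . g C] }  — shift
  I3: { [L → L . c ,], [X → L . g] }  — shift
  I4: { [X' → X .] }  — accept
  I5: { [L → . +], [L → . , S], [L → . L c ,], [X → . L g], [X → . g X C], [X → g . X C] }  — shift
  I6: { [C → . + c], [C → . C g +], [X → g X . C] }  — shift
  I7: { [C → + . c] }  — shift
  I8: { [C → C . g +], [X → g X C .] }  — shift, reduce
  I9: { [C → C g . +] }  — shift
  I10: { [C → C g + .] }  — reduce
  I11: { [C → + c .] }  — reduce
  I12: { [L → L c . ,] }  — shift
  I13: { [X → L g .] }  — reduce
  I14: { [L → L c , .] }  — reduce
  I15: { [C → C . g +], [S → C . +] }  — shift
  I16: { [L → , S .] }  — reduce
  I17: { [C → . + c], [C → . C g +], [S → g . C] }  — shift
  I18: { [C → C . g +], [S → g C .] }  — shift, reduce
  I19: { [S → C + .] }  — reduce

No state contains more than one complete item.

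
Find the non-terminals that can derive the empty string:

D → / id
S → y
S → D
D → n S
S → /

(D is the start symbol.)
None

A non-terminal is nullable if it can derive ε (the empty string): either it has an ε-production, or it has a production whose right-hand side consists entirely of nullable non-terminals.

There are no ε-productions, so no non-terminal can derive ε.
No non-terminals are nullable.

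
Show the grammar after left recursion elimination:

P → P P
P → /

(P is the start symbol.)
P → / P'
P' → P P'
P' → ε

P is directly left-recursive. The standard transformation for
  A → A α₁ | ... | A α_m | β₁ | ... | β_n
is
  A  → β₁ A' | ... | β_n A'
  A' → α₁ A' | ... | α_m A' | ε

P → / becomes P → / P'
P → P P becomes P' → P P'
Add P' → ε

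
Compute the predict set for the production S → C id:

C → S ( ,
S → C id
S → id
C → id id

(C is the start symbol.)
PREDICT(S → C id) = (FIRST(RHS) \ {ε}) ∪ (FOLLOW(S) if ε ∈ FIRST(RHS), i.e. RHS ⇒* ε)
FIRST(C) = { 'id' }
FIRST(C id) = { 'id' }
ε ∉ FIRST(C id), so FOLLOW(S) is not added.
PREDICT(S → C id) = { 'id' }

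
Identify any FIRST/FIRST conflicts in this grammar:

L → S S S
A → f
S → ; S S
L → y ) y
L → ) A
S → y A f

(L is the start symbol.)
A FIRST/FIRST conflict occurs when two productions N → α and N → β for the same non-terminal have FIRST(α) ∩ FIRST(β) ≠ ∅ (with ε ∈ FIRST of a nullable right-hand side, so two nullable alternatives also conflict).

FIRST sets of the non-terminals at (or reachable through a nullable prefix from) the front of some alternative:
  FIRST(S) = { ';', 'y' }

Productions for L:
  L → S S S: FIRST = { ';', 'y' }
  L → y ) y: FIRST = { 'y' }
  L → ) A: FIRST = { ')' }
Productions for S:
  S → ; S S: FIRST = { ';' }
  S → y A f: FIRST = { 'y' }
A has only one production, so no FIRST/FIRST conflict is possible there.

Conflict for L: L → S S S and L → y ) y
  Overlap: { 'y' }

Answer: Yes. L → S S S / L → y ')' y on { 'y' }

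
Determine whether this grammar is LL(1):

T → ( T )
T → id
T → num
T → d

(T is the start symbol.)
For T:
  PREDICT(T → '(' T ')') = { '(' }
  PREDICT(T → id) = { 'id' }
  PREDICT(T → num) = { 'num' }
  PREDICT(T → d) = { 'd' }

All predict sets are disjoint. The grammar IS LL(1).

Answer: Yes, the grammar is LL(1).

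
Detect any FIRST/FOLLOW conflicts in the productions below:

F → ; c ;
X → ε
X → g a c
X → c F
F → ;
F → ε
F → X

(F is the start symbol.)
No FIRST/FOLLOW conflicts.

A FIRST/FOLLOW conflict occurs when a non-terminal N has a nullable alternative N → β (β ⇒* ε) and another alternative N → α with FIRST(α) ∩ FOLLOW(N) ≠ ∅: on such a lookahead the parser cannot decide between expanding α and letting N vanish via β.

Nullable non-terminals: F, X.
FIRST sets used below: FIRST(X) = { 'c', 'g', ε }

F: nullable alternative(s) F → ε, F → X; FOLLOW(F) = { $ }
  F → ; c ;: FIRST \ {ε} = { ';' } — disjoint from FOLLOW(F)
  F → ;: FIRST \ {ε} = { ';' } — disjoint from FOLLOW(F)
  F → ε: FIRST \ {ε} = { } — disjoint from FOLLOW(F)
  F → X: FIRST \ {ε} = { 'c', 'g' } — disjoint from FOLLOW(F)

X: nullable alternative(s) X → ε; FOLLOW(X) = { $ }
  X → ε: FIRST \ {ε} = { } — this is the only nullable alternative, skip
  X → g a c: FIRST \ {ε} = { 'g' } — disjoint from FOLLOW(X)
  X → c F: FIRST \ {ε} = { 'c' } — disjoint from FOLLOW(X)

No FIRST/FOLLOW conflicts found.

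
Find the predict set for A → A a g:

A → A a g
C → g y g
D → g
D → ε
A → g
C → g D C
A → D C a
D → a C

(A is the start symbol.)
PREDICT(A → A a g) = (FIRST(RHS) \ {ε}) ∪ (FOLLOW(A) if ε ∈ FIRST(RHS), i.e. RHS ⇒* ε)
FIRST(A) = { 'a', 'g' }
FIRST(A a g) = { 'a', 'g' }
ε ∉ FIRST(A a g), so FOLLOW(A) is not added.
PREDICT(A → A a g) = { 'a', 'g' }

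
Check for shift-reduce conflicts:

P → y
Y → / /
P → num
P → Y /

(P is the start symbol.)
Augment with P' → P and build the canonical LR(0) collection (I0 = CLOSURE({[P' → . P]}), then GOTO on every symbol after a dot until no new states appear). It has 8 states:
  I0: { [P → . Y /], [P → . num], [P → . y], [P' → . P], [Y → . / /] }  — shift
  I1: { [Y → / . /] }  — shift
  I2: { [P' → P .] }  — accept
  I3: { [P → Y . /] }  — shift
  I4: { [P → num .] }  — reduce
  I5: { [P → y .] }  — reduce
  I6: { [P → Y / .] }  — reduce
  I7: { [Y → / / .] }  — reduce

No state contains both a complete item and a shift item.

Answer: No shift-reduce conflicts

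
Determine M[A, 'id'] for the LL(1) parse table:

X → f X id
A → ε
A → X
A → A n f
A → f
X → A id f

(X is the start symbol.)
A → ε, A → X, A → A n f

To find M[A, 'id'], we find productions for A where 'id' is in the predict set (PREDICT(N → α) = (FIRST(α) \ {ε}) ∪ (FOLLOW(N) if α ⇒* ε)).

Relevant sets:
  FIRST(X) = { 'f', 'id', 'n' }
  FIRST(A) = { 'f', 'id', 'n', ε }
  FOLLOW(A) = { 'id', 'n' }

A → ε: PREDICT = { 'id', 'n' }
  'id' is in predict set, so this production goes in M[A, 'id']
A → X: PREDICT = { 'f', 'id', 'n' }
  'id' is in predict set, so this production goes in M[A, 'id']
A → A n f: PREDICT = { 'f', 'id', 'n' }
  'id' is in predict set, so this production goes in M[A, 'id']
A → f: PREDICT = { 'f' }

M[A, 'id'] = A → ε, A → X, A → A n f  (a multiply-defined cell — the grammar is not LL(1))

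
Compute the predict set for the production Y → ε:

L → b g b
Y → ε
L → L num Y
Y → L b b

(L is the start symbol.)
PREDICT(Y → ε) = (FIRST(RHS) \ {ε}) ∪ (FOLLOW(Y) if ε ∈ FIRST(RHS), i.e. RHS ⇒* ε)
The right-hand side is ε (FIRST(ε) = { ε }), so the predict set is FOLLOW(Y) = { $, 'b', 'num' }
PREDICT(Y → ε) = { $, 'b', 'num' }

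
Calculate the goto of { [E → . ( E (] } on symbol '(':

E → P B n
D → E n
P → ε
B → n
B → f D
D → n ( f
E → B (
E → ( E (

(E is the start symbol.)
{ [B → . f D], [B → . n], [E → ( . E (], [E → . ( E (], [E → . B (], [E → . P B n], [P → .] }

GOTO(I, '(') = CLOSURE({ [A → αX.β] : [A → α.Xβ] ∈ I, X = '(' })

Items with dot before '(', with the dot advanced:
  [E → . ( E (] → [E → ( . E (]
Closure of the advanced items:
  [E → ( . E (] has the dot before E: add [E → . P B n], [E → . B (], [E → . ( E (]
  [E → . P B n] has the dot before P: add [P → .]
  [E → . B (] has the dot before B: add [B → . n], [B → . f D]

GOTO = { [B → . f D], [B → . n], [E → ( . E (], [E → . ( E (], [E → . B (], [E → . P B n], [P → .] }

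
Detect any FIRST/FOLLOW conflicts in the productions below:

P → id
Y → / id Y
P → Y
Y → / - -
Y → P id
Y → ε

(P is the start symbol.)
Nullable non-terminals: P, Y.
FIRST sets used below: FIRST(Y) = { '/', 'id', ε }, FIRST(P) = { '/', 'id', ε }

P: nullable alternative(s) P → Y; FOLLOW(P) = { $, 'id' }
  P → id: FIRST \ {ε} = { 'id' } — overlaps FOLLOW(P) on { 'id' }: CONFLICT
  P → Y: FIRST \ {ε} = { '/', 'id' } — this is the only nullable alternative, skip

Y: nullable alternative(s) Y → ε; FOLLOW(Y) = { $, 'id' }
  Y → / id Y: FIRST \ {ε} = { '/' } — disjoint from FOLLOW(Y)
  Y → / - -: FIRST \ {ε} = { '/' } — disjoint from FOLLOW(Y)
  Y → P id: FIRST \ {ε} = { '/', 'id' } — overlaps FOLLOW(Y) on { 'id' }: CONFLICT
  Y → ε: FIRST \ {ε} = { } — this is the only nullable alternative, skip

So the grammar has 2 FIRST/FOLLOW conflicts (marked CONFLICT above).

Answer: Yes. P → id with FOLLOW(P) on { 'id' }; Y → P id with FOLLOW(Y) on { 'id' }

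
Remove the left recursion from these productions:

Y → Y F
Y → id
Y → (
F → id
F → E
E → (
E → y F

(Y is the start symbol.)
Y is directly left-recursive. The standard transformation for
  A → A α₁ | ... | A α_m | β₁ | ... | β_n
is
  A  → β₁ A' | ... | β_n A'
  A' → α₁ A' | ... | α_m A' | ε

Y → id becomes Y → id Y'
Y → ( becomes Y → ( Y'
Y → Y F becomes Y' → F Y'
Add Y' → ε

Productions for other non-terminals are unchanged:
  F → id
  F → E
  E → (
  E → y F

Resulting grammar:
Y → id Y'
Y → ( Y'
Y' → F Y'
Y' → ε
F → id
F → E
E → (
E → y F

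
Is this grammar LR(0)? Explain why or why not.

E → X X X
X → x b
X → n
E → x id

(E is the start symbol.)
Yes, the grammar is LR(0)

Augment with E' → E and build the canonical LR(0) collection (I0 = CLOSURE({[E' → . E]}), then GOTO on every symbol after a dot until no new states appear). It has 10 states:
  I0: { [E → . X X X], [E → . x id], [E' → . E], [X → . n], [X → . x b] }  — shift
  I1: { [E' → E .] }  — accept
  I2: { [E → X . X X], [X → . n], [X → . x b] }  — shift
  I3: { [X → n .] }  — reduce
  I4: { [E → x . id], [X → x . b] }  — shift
  I5: { [X → x b .] }  — reduce
  I6: { [E → x id .] }  — reduce
  I7: { [E → X X . X], [X → . n], [X → . x b] }  — shift
  I8: { [X → x . b] }  — shift
  I9: { [E → X X X .] }  — reduce

Every state is either a pure shift/goto state or contains exactly one complete item and nothing to shift — no conflicts. The grammar is LR(0).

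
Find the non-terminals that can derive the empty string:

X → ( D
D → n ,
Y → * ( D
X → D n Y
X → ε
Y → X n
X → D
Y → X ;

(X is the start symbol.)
A non-terminal is nullable if it can derive ε (the empty string): either it has an ε-production, or it has a production whose right-hand side consists entirely of nullable non-terminals.

ε-productions: X → ε
So X is immediately nullable.
No further non-terminal can be added: every production for the remaining non-terminals contains a terminal or a non-nullable non-terminal.
Nullable = { 'X' }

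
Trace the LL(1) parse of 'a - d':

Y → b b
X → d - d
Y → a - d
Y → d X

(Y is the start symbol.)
Stack is shown with the top on the left.

Stack    Input    Action
------------------------
Y $      a - d $  output Y → a - d
a - d $  a - d $  match 'a'
- d $    - d $    match '-'
d $      d $      match 'd'
$        $        accept

The string is accepted.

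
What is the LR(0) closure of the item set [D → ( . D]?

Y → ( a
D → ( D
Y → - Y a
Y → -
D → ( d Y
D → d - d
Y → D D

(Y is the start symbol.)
To compute CLOSURE, for each item [A → α.Bβ] where B is a non-terminal, add [B → .γ] for all productions B → γ; repeat for the newly added items until nothing changes.

Start with: [D → ( . D]
  [D → ( . D] has the dot before D: add [D → . ( D], [D → . ( d Y], [D → . d - d]
No further items can be added.

CLOSURE = { [D → ( . D], [D → . ( D], [D → . ( d Y], [D → . d - d] }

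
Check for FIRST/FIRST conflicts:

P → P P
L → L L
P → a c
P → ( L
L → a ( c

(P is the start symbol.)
A FIRST/FIRST conflict occurs when two productions N → α and N → β for the same non-terminal have FIRST(α) ∩ FIRST(β) ≠ ∅ (with ε ∈ FIRST of a nullable right-hand side, so two nullable alternatives also conflict).

FIRST sets of the non-terminals at (or reachable through a nullable prefix from) the front of some alternative:
  FIRST(P) = { '(', 'a' }
  FIRST(L) = { 'a' }

Productions for P:
  P → P P: FIRST = { '(', 'a' }
  P → a c: FIRST = { 'a' }
  P → ( L: FIRST = { '(' }
Productions for L:
  L → L L: FIRST = { 'a' }
  L → a ( c: FIRST = { 'a' }

Conflict for P: P → P P and P → a c
  Overlap: { 'a' }
Conflict for P: P → P P and P → ( L
  Overlap: { '(' }
Conflict for L: L → L L and L → a ( c
  Overlap: { 'a' }

Answer: Yes. P → P P / P → a c on { 'a' }; P → P P / P → '(' L on { '(' }; L → L L / L → a '(' c on { 'a' }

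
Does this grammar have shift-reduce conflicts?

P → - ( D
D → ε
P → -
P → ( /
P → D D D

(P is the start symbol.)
Yes — I0: [D → .] vs [P → . ( /]; I2: [P → - .] vs [P → - . ( D]

Augment with P' → P and build the canonical LR(0) collection (I0 = CLOSURE({[P' → . P]}), then GOTO on every symbol after a dot until no new states appear). It has 10 states:
  I0: { [D → .], [P → . ( /], [P → . - ( D], [P → . -], [P → . D D D], [P' → . P] }  — shift, reduce
  I1: { [P → ( . /] }  — shift
  I2: { [P → - . ( D], [P → - .] }  — shift, reduce
  I3: { [D → .], [P → D . D D] }  — reduce
  I4: { [P' → P .] }  — accept
  I5: { [D → .], [P → D D . D] }  — reduce
  I6: { [P → D D D .] }  — reduce
  I7: { [D → .], [P → - ( . D] }  — reduce
  I8: { [P → - ( D .] }  — reduce
  I9: { [P → ( / .] }  — reduce

I0 contains reduce item [D → .] and shift items [P → . ( /], [P → . -], [P → . - ( D] — shift-reduce conflict.
I2 contains reduce item [P → - .] and shift item [P → - . ( D] — shift-reduce conflict.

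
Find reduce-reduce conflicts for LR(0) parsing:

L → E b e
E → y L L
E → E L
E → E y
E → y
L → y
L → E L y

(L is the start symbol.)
Yes — I3: [E → y .] vs [L → y .]; I8: [E → E y .] vs [E → y .]

A reduce-reduce conflict occurs when an LR(0) state has two complete items [A → α .] and [B → β .] — both call for a reduction, and with no lookahead the parser cannot choose between them.

Augment with L' → L and build the canonical LR(0) collection (I0 = CLOSURE({[L' → . L]}), then GOTO on every symbol after a dot until no new states appear). It has 11 states:
  I0: { [E → . E L], [E → . E y], [E → . y L L], [E → . y], [L → . E L y], [L → . E b e], [L → . y], [L' → . L] }  — shift
  I1: { [E → . E L], [E → . E y], [E → . y L L], [E → . y], [E → E . L], [E → E . y], [L → . E L y], [L → . E b e], [L → . y], [L → E . L y], [L → E . b e] }  — shift
  I2: { [L' → L .] }  — accept
  I3: { [E → . E L], [E → . E y], [E → . y L L], [E → . y], [E → y . L L], [E → y .], [L → . E L y], [L → . E b e], [L → . y], [L → y .] }  — shift, 2 reduces
  I4: { [E → . E L], [E → . E y], [E → . y L L], [E → . y], [E → y L . L], [L → . E L y], [L → . E b e], [L → . y] }  — shift
  I5: { [E → y L L .] }  — reduce
  I6: { [E → E L .], [L → E L . y] }  — shift, reduce
  I7: { [L → E b . e] }  — shift
  I8: { [E → . E L], [E → . E y], [E → . y L L], [E → . y], [E → E y .], [E → y . L L], [E → y .], [L → . E L y], [L → . E b e], [L → . y], [L → y .] }  — shift, 3 reduces
  I9: { [L → E b e .] }  — reduce
  I10: { [L → E L y .] }  — reduce

I3 contains complete items [E → y .], [L → y .] — reduce-reduce conflict.
I8 contains complete items [E → E y .], [E → y .], [L → y .] — reduce-reduce conflict.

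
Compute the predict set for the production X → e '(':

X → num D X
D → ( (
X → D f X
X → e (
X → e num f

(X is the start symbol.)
PREDICT(X → e '(') = (FIRST(RHS) \ {ε}) ∪ (FOLLOW(X) if ε ∈ FIRST(RHS), i.e. RHS ⇒* ε)
FIRST(e '(') = { 'e' }
ε ∉ FIRST(e '('), so FOLLOW(X) is not added.
PREDICT(X → e '(') = { 'e' }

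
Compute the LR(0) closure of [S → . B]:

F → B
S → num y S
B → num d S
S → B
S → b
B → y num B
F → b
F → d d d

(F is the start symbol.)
To compute CLOSURE, for each item [A → α.Bβ] where B is a non-terminal, add [B → .γ] for all productions B → γ; repeat for the newly added items until nothing changes.

Start with: [S → . B]
  [S → . B] has the dot before B: add [B → . num d S], [B → . y num B]
No further items can be added.

CLOSURE = { [B → . num d S], [B → . y num B], [S → . B] }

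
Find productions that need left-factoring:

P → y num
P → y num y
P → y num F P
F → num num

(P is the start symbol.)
Yes, P has productions with common prefix 'y num'

Left-factoring is needed when two productions for the same non-terminal
share a common prefix on the right-hand side.

Productions for P:
  P → y num
  P → y num y
  P → y num F P

Found common prefix 'y num' in productions for P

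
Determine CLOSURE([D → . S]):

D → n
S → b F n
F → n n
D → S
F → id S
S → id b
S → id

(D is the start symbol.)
To compute CLOSURE, for each item [A → α.Bβ] where B is a non-terminal, add [B → .γ] for all productions B → γ; repeat for the newly added items until nothing changes.

Start with: [D → . S]
  [D → . S] has the dot before S: add [S → . b F n], [S → . id b], [S → . id]
No further items can be added.

CLOSURE = { [D → . S], [S → . b F n], [S → . id b], [S → . id] }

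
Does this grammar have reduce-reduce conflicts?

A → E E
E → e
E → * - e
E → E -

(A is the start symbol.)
Augment with A' → A and build the canonical LR(0) collection (I0 = CLOSURE({[A' → . A]}), then GOTO on every symbol after a dot until no new states appear). It has 9 states:
  I0: { [A → . E E], [A' → . A], [E → . * - e], [E → . E -], [E → . e] }  — shift
  I1: { [E → * . - e] }  — shift
  I2: { [A' → A .] }  — accept
  I3: { [A → E . E], [E → . * - e], [E → . E -], [E → . e], [E → E . -] }  — shift
  I4: { [E → e .] }  — reduce
  I5: { [E → E - .] }  — reduce
  I6: { [A → E E .], [E → E . -] }  — shift, reduce
  I7: { [E → * - . e] }  — shift
  I8: { [E → * - e .] }  — reduce

No state contains more than one complete item.

Answer: No reduce-reduce conflicts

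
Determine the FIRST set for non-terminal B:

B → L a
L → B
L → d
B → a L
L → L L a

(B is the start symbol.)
{ 'a', 'd' }

To compute FIRST(B), examine every production with B on the left-hand side, reading each right-hand side left to right until a non-nullable symbol is reached.

FIRST sets of the other non-terminals involved (by the same procedure, iterated to a fixed point):
  FIRST(L) = { 'a', 'd' }

From B → L a:
  - L is a non-terminal: add FIRST(L) \ {ε} = { 'a', 'd' }
    L is not nullable, so stop
From B → a L:
  - a is a terminal: add 'a' and stop

Collecting: FIRST(B) = { 'a', 'd' }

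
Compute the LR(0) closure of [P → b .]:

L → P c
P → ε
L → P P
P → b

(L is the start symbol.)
{ [P → b .] }

Start with: [P → b .]
The dot is at the end, so nothing is added.

CLOSURE = { [P → b .] }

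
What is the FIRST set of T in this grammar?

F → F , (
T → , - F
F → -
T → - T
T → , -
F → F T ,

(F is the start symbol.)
From T → , - F:
  - ',' is a terminal: add ',' and stop
From T → - T:
  - '-' is a terminal: add '-' and stop
From T → , -:
  - ',' is a terminal: add ',' and stop

Collecting: FIRST(T) = { ',', '-' }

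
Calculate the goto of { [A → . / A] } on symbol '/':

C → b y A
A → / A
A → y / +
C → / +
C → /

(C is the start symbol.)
{ [A → . / A], [A → . y / +], [A → / . A] }

GOTO(I, '/') = CLOSURE({ [A → αX.β] : [A → α.Xβ] ∈ I, X = '/' })

Items with dot before '/', with the dot advanced:
  [A → . / A] → [A → / . A]
Closure of the advanced items:
  [A → / . A] has the dot before A: add [A → . / A], [A → . y / +]

GOTO = { [A → . / A], [A → . y / +], [A → / . A] }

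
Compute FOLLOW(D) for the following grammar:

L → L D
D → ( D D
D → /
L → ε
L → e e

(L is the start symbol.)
To compute FOLLOW(D), find every occurrence of D on a right-hand side N → α D β: add FIRST(β) \ {ε}, and if β is empty or nullable also add FOLLOW(N). Iterate to a fixed point.

In L → L D: D is at the end, add FOLLOW(L)
In D → ( D D: D is followed by D, add FIRST(D) \ {ε} = { '(', '/' }
In D → ( D D: D is at the end; this adds FOLLOW(D) to itself — nothing new

The FOLLOW sets referred to above (computed the same way, to a fixed point):
  FOLLOW(L) = { $, '(', '/' }

Taking the union: FOLLOW(D) = { $, '(', '/' }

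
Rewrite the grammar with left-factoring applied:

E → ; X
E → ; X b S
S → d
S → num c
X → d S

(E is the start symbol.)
E → ; X E'
E' → ε
E' → b S
S → d
S → num c
X → d S

Left-factoring transforms A → αβ₁ | αβ₂ into A → αA' and A' → β₁ | β₂
(α is the longest common prefix among the alternatives). Repeat until
no nonterminal has two alternatives with a common prefix.

Round 1: E has alternatives sharing prefix '; X'. Introduce E': E → ; X E'
  Add: E' → ε
  Add: E' → b S

No remaining common prefixes — done.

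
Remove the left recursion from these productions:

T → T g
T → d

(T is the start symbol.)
T → d T'
T' → g T'
T' → ε

T is directly left-recursive. The standard transformation for
  A → A α₁ | ... | A α_m | β₁ | ... | β_n
is
  A  → β₁ A' | ... | β_n A'
  A' → α₁ A' | ... | α_m A' | ε

T → d becomes T → d T'
T → T g becomes T' → g T'
Add T' → ε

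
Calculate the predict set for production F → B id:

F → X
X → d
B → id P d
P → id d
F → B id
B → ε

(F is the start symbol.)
{ 'id' }

PREDICT(F → B id) = (FIRST(RHS) \ {ε}) ∪ (FOLLOW(F) if ε ∈ FIRST(RHS), i.e. RHS ⇒* ε)
FIRST(B) = { 'id', ε }
FIRST(B id) = { 'id' }
ε ∉ FIRST(B id), so FOLLOW(F) is not added.
PREDICT(F → B id) = { 'id' }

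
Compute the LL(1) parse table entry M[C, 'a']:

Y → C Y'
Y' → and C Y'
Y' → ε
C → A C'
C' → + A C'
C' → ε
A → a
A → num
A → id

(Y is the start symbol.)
To find M[C, 'a'], we find productions for C where 'a' is in the predict set (PREDICT(N → α) = (FIRST(α) \ {ε}) ∪ (FOLLOW(N) if α ⇒* ε)).

Relevant sets:
  FIRST(A) = { 'a', 'id', 'num' }

C → A C': PREDICT = { 'a', 'id', 'num' }
  'a' is in predict set, so this production goes in M[C, 'a']

M[C, 'a'] = C → A C'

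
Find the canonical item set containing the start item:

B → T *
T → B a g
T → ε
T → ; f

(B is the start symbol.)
First, augment the grammar with B' → B
I₀ = CLOSURE({ [B' → . B] }):
  [B' → . B] has the dot before B: add [B → . T *]
  [B → . T *] has the dot before T: add [T → . B a g], [T → .], [T → . ; f]
No further items can be added.

I₀ = { [B → . T *], [B' → . B], [T → . ; f], [T → . B a g], [T → .] }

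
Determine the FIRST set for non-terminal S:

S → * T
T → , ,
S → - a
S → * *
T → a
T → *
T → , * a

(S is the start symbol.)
{ '*', '-' }

To compute FIRST(S), examine every production with S on the left-hand side, reading each right-hand side left to right until a non-nullable symbol is reached.

From S → * T:
  - '*' is a terminal: add '*' and stop
From S → - a:
  - '-' is a terminal: add '-' and stop
From S → * *:
  - '*' is a terminal: add '*' and stop

Collecting: FIRST(S) = { '*', '-' }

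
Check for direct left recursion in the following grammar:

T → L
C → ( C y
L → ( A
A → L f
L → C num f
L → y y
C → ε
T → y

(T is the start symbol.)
Direct left recursion occurs when N → N α for some non-terminal N (the right-hand side begins with the left-hand side itself).

T → L: starts with L
C → ( C y: starts with '('
L → ( A: starts with '('
A → L f: starts with L
L → C num f: starts with C
L → y y: starts with y
C → ε: starts with ε
T → y: starts with y

No direct left recursion found.

Answer: No direct left recursion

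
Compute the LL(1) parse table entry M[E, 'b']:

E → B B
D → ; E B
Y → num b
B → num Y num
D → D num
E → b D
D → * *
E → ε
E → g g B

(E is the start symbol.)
To find M[E, 'b'], we find productions for E where 'b' is in the predict set (PREDICT(N → α) = (FIRST(α) \ {ε}) ∪ (FOLLOW(N) if α ⇒* ε)).

Relevant sets:
  FIRST(B) = { 'num' }
  FOLLOW(E) = { $, 'num' }

E → B B: PREDICT = { 'num' }
E → b D: PREDICT = { 'b' }
  'b' is in predict set, so this production goes in M[E, 'b']
E → ε: PREDICT = { $, 'num' }
E → g g B: PREDICT = { 'g' }

M[E, 'b'] = E → b D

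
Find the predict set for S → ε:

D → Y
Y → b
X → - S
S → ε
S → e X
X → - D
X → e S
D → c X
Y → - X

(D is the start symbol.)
{ $ }

PREDICT(S → ε) = (FIRST(RHS) \ {ε}) ∪ (FOLLOW(S) if ε ∈ FIRST(RHS), i.e. RHS ⇒* ε)
The right-hand side is ε (FIRST(ε) = { ε }), so the predict set is FOLLOW(S) = { $ }
PREDICT(S → ε) = { $ }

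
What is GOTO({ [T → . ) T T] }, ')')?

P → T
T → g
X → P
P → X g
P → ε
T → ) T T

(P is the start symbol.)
GOTO(I, ')') = CLOSURE({ [A → αX.β] : [A → α.Xβ] ∈ I, X = ')' })

Items with dot before ')', with the dot advanced:
  [T → . ) T T] → [T → ) . T T]
Closure of the advanced items:
  [T → ) . T T] has the dot before T: add [T → . g], [T → . ) T T]

GOTO = { [T → ) . T T], [T → . ) T T], [T → . g] }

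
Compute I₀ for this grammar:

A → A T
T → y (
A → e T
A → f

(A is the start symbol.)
{ [A → . A T], [A → . e T], [A → . f], [A' → . A] }

First, augment the grammar with A' → A
I₀ = CLOSURE({ [A' → . A] }):
  [A' → . A] has the dot before A: add [A → . A T], [A → . e T], [A → . f]
No further items can be added.

I₀ = { [A → . A T], [A → . e T], [A → . f], [A' → . A] }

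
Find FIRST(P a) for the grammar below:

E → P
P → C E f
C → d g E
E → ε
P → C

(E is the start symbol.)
{ 'd' }

FIRST sets of the non-terminals involved (from the grammar, by fixed-point iteration):
  FIRST(P) = { 'd' }

To compute FIRST(P a), process the symbols left to right:
Symbol P is a non-terminal. Add FIRST(P) \ {ε} = { 'd' }
P is not nullable (ε ∉ FIRST(P)), so stop here.
FIRST(P a) = { 'd' }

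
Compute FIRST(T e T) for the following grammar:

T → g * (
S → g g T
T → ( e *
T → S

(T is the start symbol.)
FIRST sets of the non-terminals involved (from the grammar, by fixed-point iteration):
  FIRST(T) = { '(', 'g' }

To compute FIRST(T e T), process the symbols left to right:
Symbol T is a non-terminal. Add FIRST(T) \ {ε} = { '(', 'g' }
T is not nullable (ε ∉ FIRST(T)), so stop here.
FIRST(T e T) = { '(', 'g' }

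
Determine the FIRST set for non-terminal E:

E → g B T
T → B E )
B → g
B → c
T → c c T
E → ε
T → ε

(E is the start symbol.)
To compute FIRST(E), examine every production with E on the left-hand side, reading each right-hand side left to right until a non-nullable symbol is reached.

From E → g B T:
  - g is a terminal: add 'g' and stop
From E → ε:
  - ε-production, so ε ∈ FIRST(E)

Collecting: FIRST(E) = { 'g', ε }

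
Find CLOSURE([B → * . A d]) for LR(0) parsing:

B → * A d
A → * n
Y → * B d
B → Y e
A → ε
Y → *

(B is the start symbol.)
{ [A → . * n], [A → .], [B → * . A d] }

To compute CLOSURE, for each item [A → α.Bβ] where B is a non-terminal, add [B → .γ] for all productions B → γ; repeat for the newly added items until nothing changes.

Start with: [B → * . A d]
  [B → * . A d] has the dot before A: add [A → . * n], [A → .]
No further items can be added.

CLOSURE = { [A → . * n], [A → .], [B → * . A d] }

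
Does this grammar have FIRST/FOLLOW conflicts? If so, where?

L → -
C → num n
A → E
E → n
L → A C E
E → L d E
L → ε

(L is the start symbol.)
Yes. L → A C E with FOLLOW(L) on { 'd' }

A FIRST/FOLLOW conflict occurs when a non-terminal N has a nullable alternative N → β (β ⇒* ε) and another alternative N → α with FIRST(α) ∩ FOLLOW(N) ≠ ∅: on such a lookahead the parser cannot decide between expanding α and letting N vanish via β.

Nullable non-terminals: L.
FIRST sets used below: FIRST(A) = { '-', 'd', 'n' }

L: nullable alternative(s) L → ε; FOLLOW(L) = { $, 'd' }
  L → -: FIRST \ {ε} = { '-' } — disjoint from FOLLOW(L)
  L → A C E: FIRST \ {ε} = { '-', 'd', 'n' } — overlaps FOLLOW(L) on { 'd' }: CONFLICT
  L → ε: FIRST \ {ε} = { } — this is the only nullable alternative, skip

A, C, E have no nullable alternative, so no FIRST/FOLLOW check is needed there.

So the grammar has 1 FIRST/FOLLOW conflict (marked CONFLICT above).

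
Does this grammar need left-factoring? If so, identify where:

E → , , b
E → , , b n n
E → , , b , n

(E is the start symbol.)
Yes, E has productions with common prefix ', , b'

Left-factoring is needed when two productions for the same non-terminal
share a common prefix on the right-hand side.

Productions for E:
  E → , , b
  E → , , b n n
  E → , , b , n

Found common prefix ', , b' in productions for E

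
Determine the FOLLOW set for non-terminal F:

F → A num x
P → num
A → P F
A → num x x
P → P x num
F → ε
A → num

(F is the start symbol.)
{ $, 'num' }

F is the start symbol, so $ ∈ FOLLOW(F).
In A → P F: F is at the end, add FOLLOW(A)

The FOLLOW sets referred to above (computed the same way, to a fixed point):
  FOLLOW(A) = { 'num' }

Taking the union: FOLLOW(F) = { $, 'num' }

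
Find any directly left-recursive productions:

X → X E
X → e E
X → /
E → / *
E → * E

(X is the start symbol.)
Yes, X is left-recursive

Direct left recursion occurs when N → N α for some non-terminal N (the right-hand side begins with the left-hand side itself).

X → X E: LEFT RECURSIVE (starts with X)
X → e E: starts with e
X → /: starts with '/'
E → / *: starts with '/'
E → * E: starts with '*'

The grammar has direct left recursion on: X.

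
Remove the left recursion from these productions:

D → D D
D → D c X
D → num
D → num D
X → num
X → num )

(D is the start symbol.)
D → num D'
D → num D D'
D' → D D'
D' → c X D'
D' → ε
X → num
X → num )

D is directly left-recursive. The standard transformation for
  A → A α₁ | ... | A α_m | β₁ | ... | β_n
is
  A  → β₁ A' | ... | β_n A'
  A' → α₁ A' | ... | α_m A' | ε

D → num becomes D → num D'
D → num D becomes D → num D D'
D → D D becomes D' → D D'
D → D c X becomes D' → c X D'
Add D' → ε

Productions for other non-terminals are unchanged:
  X → num
  X → num )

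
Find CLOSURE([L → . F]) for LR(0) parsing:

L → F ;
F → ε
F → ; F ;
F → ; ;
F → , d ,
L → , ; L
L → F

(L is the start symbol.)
{ [F → . , d ,], [F → . ; ;], [F → . ; F ;], [F → .], [L → . F] }

To compute CLOSURE, for each item [A → α.Bβ] where B is a non-terminal, add [B → .γ] for all productions B → γ; repeat for the newly added items until nothing changes.

Start with: [L → . F]
  [L → . F] has the dot before F: add [F → .], [F → . ; F ;], [F → . ; ;], [F → . , d ,]
No further items can be added.

CLOSURE = { [F → . , d ,], [F → . ; ;], [F → . ; F ;], [F → .], [L → . F] }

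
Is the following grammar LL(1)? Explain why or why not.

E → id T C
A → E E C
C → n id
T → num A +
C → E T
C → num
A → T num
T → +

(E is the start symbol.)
A grammar is LL(1) if for each non-terminal N with multiple productions, the predict sets of those productions are pairwise disjoint, where PREDICT(N → α) = (FIRST(α) \ {ε}) ∪ (FOLLOW(N) if α ⇒* ε).

Relevant sets:
  FIRST(E) = { 'id' }
  FIRST(T) = { '+', 'num' }

For A:
  PREDICT(A → E E C) = { 'id' }
  PREDICT(A → T num) = { '+', 'num' }
For C:
  PREDICT(C → n id) = { 'n' }
  PREDICT(C → E T) = { 'id' }
  PREDICT(C → num) = { 'num' }
For T:
  PREDICT(T → num A '+') = { 'num' }
  PREDICT(T → '+') = { '+' }
E has a single production, so nothing to check there.

All predict sets are disjoint. The grammar IS LL(1).

Answer: Yes, the grammar is LL(1).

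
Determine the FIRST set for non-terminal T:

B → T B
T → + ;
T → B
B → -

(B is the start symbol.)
FIRST sets of the other non-terminals involved (by the same procedure, iterated to a fixed point):
  FIRST(B) = { '+', '-' }

From T → + ;:
  - '+' is a terminal: add '+' and stop
From T → B:
  - B is a non-terminal: add FIRST(B) \ {ε} = { '+', '-' }
    B is not nullable, so stop

Collecting: FIRST(T) = { '+', '-' }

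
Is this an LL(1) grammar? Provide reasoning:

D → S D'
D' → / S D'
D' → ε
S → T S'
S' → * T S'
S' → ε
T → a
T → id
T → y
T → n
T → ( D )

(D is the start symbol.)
Yes, the grammar is LL(1).

A grammar is LL(1) if for each non-terminal N with multiple productions, the predict sets of those productions are pairwise disjoint, where PREDICT(N → α) = (FIRST(α) \ {ε}) ∪ (FOLLOW(N) if α ⇒* ε).

Relevant sets:
  FOLLOW(D') = { $, ')' }
  FOLLOW(S') = { $, ')', '/' }

For D':
  PREDICT(D' → '/' S D') = { '/' }
  PREDICT(D' → ε) = { $, ')' }
For S':
  PREDICT(S' → '*' T S') = { '*' }
  PREDICT(S' → ε) = { $, ')', '/' }
For T:
  PREDICT(T → a) = { 'a' }
  PREDICT(T → id) = { 'id' }
  PREDICT(T → y) = { 'y' }
  PREDICT(T → n) = { 'n' }
  PREDICT(T → '(' D ')') = { '(' }
D, S have a single production, so nothing to check there.

All predict sets are disjoint. The grammar IS LL(1).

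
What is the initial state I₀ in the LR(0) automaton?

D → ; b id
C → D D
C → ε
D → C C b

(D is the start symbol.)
{ [C → . D D], [C → .], [D → . ; b id], [D → . C C b], [D' → . D] }

First, augment the grammar with D' → D
I₀ = CLOSURE({ [D' → . D] }):
  [D' → . D] has the dot before D: add [D → . ; b id], [D → . C C b]
  [D → . C C b] has the dot before C: add [C → . D D], [C → .]
No further items can be added.

I₀ = { [C → . D D], [C → .], [D → . ; b id], [D → . C C b], [D' → . D] }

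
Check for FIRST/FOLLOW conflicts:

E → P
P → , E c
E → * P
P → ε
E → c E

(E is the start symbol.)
A FIRST/FOLLOW conflict occurs when a non-terminal N has a nullable alternative N → β (β ⇒* ε) and another alternative N → α with FIRST(α) ∩ FOLLOW(N) ≠ ∅: on such a lookahead the parser cannot decide between expanding α and letting N vanish via β.

Nullable non-terminals: E, P.
FIRST sets used below: FIRST(P) = { ',', ε }

E: nullable alternative(s) E → P; FOLLOW(E) = { $, 'c' }
  E → P: FIRST \ {ε} = { ',' } — this is the only nullable alternative, skip
  E → * P: FIRST \ {ε} = { '*' } — disjoint from FOLLOW(E)
  E → c E: FIRST \ {ε} = { 'c' } — overlaps FOLLOW(E) on { 'c' }: CONFLICT

P: nullable alternative(s) P → ε; FOLLOW(P) = { $, 'c' }
  P → , E c: FIRST \ {ε} = { ',' } — disjoint from FOLLOW(P)
  P → ε: FIRST \ {ε} = { } — this is the only nullable alternative, skip

So the grammar has 1 FIRST/FOLLOW conflict (marked CONFLICT above).

Answer: Yes. E → c E with FOLLOW(E) on { 'c' }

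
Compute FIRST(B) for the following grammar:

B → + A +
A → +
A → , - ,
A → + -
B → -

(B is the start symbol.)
To compute FIRST(B), examine every production with B on the left-hand side, reading each right-hand side left to right until a non-nullable symbol is reached.

From B → + A +:
  - '+' is a terminal: add '+' and stop
From B → -:
  - '-' is a terminal: add '-' and stop

Collecting: FIRST(B) = { '+', '-' }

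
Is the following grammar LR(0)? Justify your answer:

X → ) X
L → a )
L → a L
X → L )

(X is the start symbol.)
A grammar is LR(0) if no state in the canonical LR(0) collection has:
  - both a shift item (dot before a terminal) and a complete item (shift-reduce conflict), or
  - two or more complete items (reduce-reduce conflict; the accept item [X' → X .] counts as a complete item here).

Augment with X' → X and build the canonical LR(0) collection (I0 = CLOSURE({[X' → . X]}), then GOTO on every symbol after a dot until no new states appear). It has 9 states:
  I0: { [L → . a )], [L → . a L], [X → . ) X], [X → . L )], [X' → . X] }  — shift
  I1: { [L → . a )], [L → . a L], [X → ) . X], [X → . ) X], [X → . L )] }  — shift
  I2: { [X → L . )] }  — shift
  I3: { [X' → X .] }  — accept
  I4: { [L → . a )], [L → . a L], [L → a . )], [L → a . L] }  — shift
  I5: { [L → a ) .] }  — reduce
  I6: { [L → a L .] }  — reduce
  I7: { [X → L ) .] }  — reduce
  I8: { [X → ) X .] }  — reduce

Every state is either a pure shift/goto state or contains exactly one complete item and nothing to shift — no conflicts. The grammar is LR(0).

Answer: Yes, the grammar is LR(0)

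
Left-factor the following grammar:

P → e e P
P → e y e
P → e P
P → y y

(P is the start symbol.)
P → e P'
P' → e P
P' → y e
P' → P
P → y y

Left-factoring transforms A → αβ₁ | αβ₂ into A → αA' and A' → β₁ | β₂
(α is the longest common prefix among the alternatives). Repeat until
no nonterminal has two alternatives with a common prefix.

Round 1: P has alternatives sharing prefix 'e'. Introduce P': P → e P'
  Add: P' → e P
  Add: P' → y e
  Add: P' → P

No remaining common prefixes — done.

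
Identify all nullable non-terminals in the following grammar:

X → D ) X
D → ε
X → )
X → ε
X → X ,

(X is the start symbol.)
{ 'D', 'X' }

A non-terminal is nullable if it can derive ε (the empty string): either it has an ε-production, or it has a production whose right-hand side consists entirely of nullable non-terminals.

ε-productions: D → ε, X → ε
So D, X are immediately nullable.
Every non-terminal is now nullable.
Nullable = { 'D', 'X' }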